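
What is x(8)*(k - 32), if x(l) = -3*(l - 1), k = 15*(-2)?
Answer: 1302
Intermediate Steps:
k = -30
x(l) = 3 - 3*l (x(l) = -3*(-1 + l) = -(-3 + 3*l) = 3 - 3*l)
x(8)*(k - 32) = (3 - 3*8)*(-30 - 32) = (3 - 24)*(-62) = -21*(-62) = 1302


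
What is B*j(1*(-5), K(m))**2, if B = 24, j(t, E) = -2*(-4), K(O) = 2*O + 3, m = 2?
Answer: 1536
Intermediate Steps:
K(O) = 3 + 2*O
j(t, E) = 8
B*j(1*(-5), K(m))**2 = 24*8**2 = 24*64 = 1536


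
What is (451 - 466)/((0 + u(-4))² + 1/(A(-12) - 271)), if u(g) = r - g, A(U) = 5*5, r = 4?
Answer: -3690/15743 ≈ -0.23439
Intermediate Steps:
A(U) = 25
u(g) = 4 - g
(451 - 466)/((0 + u(-4))² + 1/(A(-12) - 271)) = (451 - 466)/((0 + (4 - 1*(-4)))² + 1/(25 - 271)) = -15/((0 + (4 + 4))² + 1/(-246)) = -15/((0 + 8)² - 1/246) = -15/(8² - 1/246) = -15/(64 - 1/246) = -15/15743/246 = -15*246/15743 = -3690/15743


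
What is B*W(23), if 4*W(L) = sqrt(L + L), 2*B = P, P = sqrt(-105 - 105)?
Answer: I*sqrt(2415)/4 ≈ 12.286*I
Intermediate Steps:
P = I*sqrt(210) (P = sqrt(-210) = I*sqrt(210) ≈ 14.491*I)
B = I*sqrt(210)/2 (B = (I*sqrt(210))/2 = I*sqrt(210)/2 ≈ 7.2457*I)
W(L) = sqrt(2)*sqrt(L)/4 (W(L) = sqrt(L + L)/4 = sqrt(2*L)/4 = (sqrt(2)*sqrt(L))/4 = sqrt(2)*sqrt(L)/4)
B*W(23) = (I*sqrt(210)/2)*(sqrt(2)*sqrt(23)/4) = (I*sqrt(210)/2)*(sqrt(46)/4) = I*sqrt(2415)/4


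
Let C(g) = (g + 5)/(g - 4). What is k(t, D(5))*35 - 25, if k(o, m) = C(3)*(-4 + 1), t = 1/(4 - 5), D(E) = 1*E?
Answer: 815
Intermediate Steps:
D(E) = E
C(g) = (5 + g)/(-4 + g)
t = -1 (t = 1/(-1) = -1)
k(o, m) = 24 (k(o, m) = ((5 + 3)/(-4 + 3))*(-4 + 1) = (8/(-1))*(-3) = -1*8*(-3) = -8*(-3) = 24)
k(t, D(5))*35 - 25 = 24*35 - 25 = 840 - 25 = 815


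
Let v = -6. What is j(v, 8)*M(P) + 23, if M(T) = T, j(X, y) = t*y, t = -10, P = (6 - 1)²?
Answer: -1977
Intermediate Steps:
P = 25 (P = 5² = 25)
j(X, y) = -10*y
j(v, 8)*M(P) + 23 = -10*8*25 + 23 = -80*25 + 23 = -2000 + 23 = -1977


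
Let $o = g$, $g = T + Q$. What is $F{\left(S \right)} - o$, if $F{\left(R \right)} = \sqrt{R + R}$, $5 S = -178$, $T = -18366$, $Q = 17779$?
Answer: $587 + \frac{2 i \sqrt{445}}{5} \approx 587.0 + 8.438 i$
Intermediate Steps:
$S = - \frac{178}{5}$ ($S = \frac{1}{5} \left(-178\right) = - \frac{178}{5} \approx -35.6$)
$g = -587$ ($g = -18366 + 17779 = -587$)
$F{\left(R \right)} = \sqrt{2} \sqrt{R}$ ($F{\left(R \right)} = \sqrt{2 R} = \sqrt{2} \sqrt{R}$)
$o = -587$
$F{\left(S \right)} - o = \sqrt{2} \sqrt{- \frac{178}{5}} - -587 = \sqrt{2} \frac{i \sqrt{890}}{5} + 587 = \frac{2 i \sqrt{445}}{5} + 587 = 587 + \frac{2 i \sqrt{445}}{5}$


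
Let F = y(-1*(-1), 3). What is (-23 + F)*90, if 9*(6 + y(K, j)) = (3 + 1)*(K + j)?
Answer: -2450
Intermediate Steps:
y(K, j) = -6 + 4*K/9 + 4*j/9 (y(K, j) = -6 + ((3 + 1)*(K + j))/9 = -6 + (4*(K + j))/9 = -6 + (4*K + 4*j)/9 = -6 + (4*K/9 + 4*j/9) = -6 + 4*K/9 + 4*j/9)
F = -38/9 (F = -6 + 4*(-1*(-1))/9 + (4/9)*3 = -6 + (4/9)*1 + 4/3 = -6 + 4/9 + 4/3 = -38/9 ≈ -4.2222)
(-23 + F)*90 = (-23 - 38/9)*90 = -245/9*90 = -2450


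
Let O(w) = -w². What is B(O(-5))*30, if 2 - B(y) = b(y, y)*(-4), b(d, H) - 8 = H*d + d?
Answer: 73020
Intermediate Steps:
b(d, H) = 8 + d + H*d (b(d, H) = 8 + (H*d + d) = 8 + (d + H*d) = 8 + d + H*d)
B(y) = 34 + 4*y + 4*y² (B(y) = 2 - (8 + y + y*y)*(-4) = 2 - (8 + y + y²)*(-4) = 2 - (-32 - 4*y - 4*y²) = 2 + (32 + 4*y + 4*y²) = 34 + 4*y + 4*y²)
B(O(-5))*30 = (34 + 4*(-1*(-5)²) + 4*(-1*(-5)²)²)*30 = (34 + 4*(-1*25) + 4*(-1*25)²)*30 = (34 + 4*(-25) + 4*(-25)²)*30 = (34 - 100 + 4*625)*30 = (34 - 100 + 2500)*30 = 2434*30 = 73020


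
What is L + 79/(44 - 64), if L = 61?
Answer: 1141/20 ≈ 57.050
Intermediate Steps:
L + 79/(44 - 64) = 61 + 79/(44 - 64) = 61 + 79/(-20) = 61 + 79*(-1/20) = 61 - 79/20 = 1141/20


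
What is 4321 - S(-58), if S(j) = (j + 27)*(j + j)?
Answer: 725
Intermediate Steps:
S(j) = 2*j*(27 + j) (S(j) = (27 + j)*(2*j) = 2*j*(27 + j))
4321 - S(-58) = 4321 - 2*(-58)*(27 - 58) = 4321 - 2*(-58)*(-31) = 4321 - 1*3596 = 4321 - 3596 = 725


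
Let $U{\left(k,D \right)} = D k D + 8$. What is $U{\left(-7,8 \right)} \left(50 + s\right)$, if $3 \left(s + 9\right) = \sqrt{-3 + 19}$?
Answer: $- \frac{55880}{3} \approx -18627.0$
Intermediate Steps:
$s = - \frac{23}{3}$ ($s = -9 + \frac{\sqrt{-3 + 19}}{3} = -9 + \frac{\sqrt{16}}{3} = -9 + \frac{1}{3} \cdot 4 = -9 + \frac{4}{3} = - \frac{23}{3} \approx -7.6667$)
$U{\left(k,D \right)} = 8 + k D^{2}$ ($U{\left(k,D \right)} = k D^{2} + 8 = 8 + k D^{2}$)
$U{\left(-7,8 \right)} \left(50 + s\right) = \left(8 - 7 \cdot 8^{2}\right) \left(50 - \frac{23}{3}\right) = \left(8 - 448\right) \frac{127}{3} = \left(-440\right) \frac{127}{3} = - \frac{55880}{3}$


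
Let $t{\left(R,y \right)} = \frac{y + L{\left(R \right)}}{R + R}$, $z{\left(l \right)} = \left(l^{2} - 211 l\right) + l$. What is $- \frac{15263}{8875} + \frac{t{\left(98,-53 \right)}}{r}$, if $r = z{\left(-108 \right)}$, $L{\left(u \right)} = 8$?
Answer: $- \frac{11415791543}{6637932000} \approx -1.7198$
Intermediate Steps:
$z{\left(l \right)} = l^{2} - 210 l$
$t{\left(R,y \right)} = \frac{8 + y}{2 R}$ ($t{\left(R,y \right)} = \frac{y + 8}{R + R} = \frac{8 + y}{2 R}$)
$r = 34344$ ($r = - 108 \left(-210 - 108\right) = \left(-108\right) \left(-318\right) = 34344$)
$- \frac{15263}{8875} + \frac{t{\left(98,-53 \right)}}{r} = - \frac{15263}{8875} + \frac{\frac{1}{2} \cdot \frac{1}{98} \left(8 - 53\right)}{34344} = \left(-15263\right) \frac{1}{8875} + \frac{1}{2} \cdot \frac{1}{98} \left(-45\right) \frac{1}{34344} = - \frac{15263}{8875} - \frac{5}{747936} = - \frac{11415791543}{6637932000}$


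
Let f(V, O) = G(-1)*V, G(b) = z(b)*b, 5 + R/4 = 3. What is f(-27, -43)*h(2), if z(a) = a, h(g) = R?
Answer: 216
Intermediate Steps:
R = -8 (R = -20 + 4*3 = -20 + 12 = -8)
h(g) = -8
G(b) = b**2 (G(b) = b*b = b**2)
f(V, O) = V (f(V, O) = (-1)**2*V = 1*V = V)
f(-27, -43)*h(2) = -27*(-8) = 216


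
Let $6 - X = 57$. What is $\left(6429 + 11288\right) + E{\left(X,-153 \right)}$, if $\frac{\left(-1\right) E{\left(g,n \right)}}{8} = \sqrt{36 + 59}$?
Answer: $17717 - 8 \sqrt{95} \approx 17639.0$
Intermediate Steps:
$X = -51$ ($X = 6 - 57 = -51$)
$E{\left(g,n \right)} = - 8 \sqrt{95}$ ($E{\left(g,n \right)} = - 8 \sqrt{36 + 59} = - 8 \sqrt{95}$)
$\left(6429 + 11288\right) + E{\left(X,-153 \right)} = \left(6429 + 11288\right) - 8 \sqrt{95} = 17717 - 8 \sqrt{95}$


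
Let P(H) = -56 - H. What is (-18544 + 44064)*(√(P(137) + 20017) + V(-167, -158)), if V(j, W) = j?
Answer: -4261840 + 102080*√1239 ≈ -6.6868e+5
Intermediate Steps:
(-18544 + 44064)*(√(P(137) + 20017) + V(-167, -158)) = (-18544 + 44064)*(√((-56 - 1*137) + 20017) - 167) = 25520*(√((-56 - 137) + 20017) - 167) = 25520*(√(-193 + 20017) - 167) = 25520*(√19824 - 167) = 25520*(4*√1239 - 167) = 25520*(-167 + 4*√1239) = -4261840 + 102080*√1239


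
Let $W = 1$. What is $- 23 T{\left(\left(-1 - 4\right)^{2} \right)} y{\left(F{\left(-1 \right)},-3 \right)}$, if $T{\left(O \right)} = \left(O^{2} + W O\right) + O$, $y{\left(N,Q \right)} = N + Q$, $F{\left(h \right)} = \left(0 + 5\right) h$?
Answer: $124200$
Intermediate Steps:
$F{\left(h \right)} = 5 h$
$T{\left(O \right)} = O^{2} + 2 O$ ($T{\left(O \right)} = \left(O^{2} + 1 O\right) + O = \left(O^{2} + O\right) + O = \left(O + O^{2}\right) + O = O^{2} + 2 O$)
$- 23 T{\left(\left(-1 - 4\right)^{2} \right)} y{\left(F{\left(-1 \right)},-3 \right)} = - 23 \left(-1 - 4\right)^{2} \left(2 + \left(-1 - 4\right)^{2}\right) \left(5 \left(-1\right) - 3\right) = - 23 \left(-5\right)^{2} \left(2 + \left(-5\right)^{2}\right) \left(-5 - 3\right) = - 23 \cdot 25 \left(2 + 25\right) \left(-8\right) = - 23 \cdot 25 \cdot 27 \left(-8\right) = \left(-23\right) 675 \left(-8\right) = \left(-15525\right) \left(-8\right) = 124200$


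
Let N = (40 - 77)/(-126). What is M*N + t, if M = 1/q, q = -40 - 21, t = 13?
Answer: 99881/7686 ≈ 12.995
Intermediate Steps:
N = 37/126 (N = -37*(-1/126) = 37/126 ≈ 0.29365)
q = -61
M = -1/61 (M = 1/(-61) = -1/61 ≈ -0.016393)
M*N + t = -1/61*37/126 + 13 = -37/7686 + 13 = 99881/7686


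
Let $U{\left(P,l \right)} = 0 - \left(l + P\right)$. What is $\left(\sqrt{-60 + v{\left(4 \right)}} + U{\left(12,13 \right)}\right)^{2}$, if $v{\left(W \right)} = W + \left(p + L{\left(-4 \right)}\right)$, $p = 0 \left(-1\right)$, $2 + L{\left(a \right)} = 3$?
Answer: $\left(25 - i \sqrt{55}\right)^{2} \approx 570.0 - 370.81 i$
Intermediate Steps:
$L{\left(a \right)} = 1$ ($L{\left(a \right)} = -2 + 3 = 1$)
$p = 0$
$U{\left(P,l \right)} = - P - l$ ($U{\left(P,l \right)} = 0 - \left(P + l\right) = - P - l$)
$v{\left(W \right)} = 1 + W$ ($v{\left(W \right)} = W + \left(0 + 1\right) = W + 1 = 1 + W$)
$\left(\sqrt{-60 + v{\left(4 \right)}} + U{\left(12,13 \right)}\right)^{2} = \left(\sqrt{-60 + \left(1 + 4\right)} - 25\right)^{2} = \left(\sqrt{-60 + 5} - 25\right)^{2} = \left(\sqrt{-55} - 25\right)^{2} = \left(i \sqrt{55} - 25\right)^{2} = \left(-25 + i \sqrt{55}\right)^{2}$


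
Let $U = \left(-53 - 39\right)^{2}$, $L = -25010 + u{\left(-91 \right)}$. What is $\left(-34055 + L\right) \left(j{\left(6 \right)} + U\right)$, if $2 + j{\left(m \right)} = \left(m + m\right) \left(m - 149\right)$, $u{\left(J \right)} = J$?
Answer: $-399066376$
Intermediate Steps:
$L = -25101$ ($L = -25010 - 91 = -25101$)
$U = 8464$ ($U = \left(-92\right)^{2} = 8464$)
$j{\left(m \right)} = -2 + 2 m \left(-149 + m\right)$ ($j{\left(m \right)} = -2 + \left(m + m\right) \left(m - 149\right) = -2 + 2 m \left(-149 + m\right)$)
$\left(-34055 + L\right) \left(j{\left(6 \right)} + U\right) = \left(-34055 - 25101\right) \left(\left(-2 - 1788 + 2 \cdot 6^{2}\right) + 8464\right) = - 59156 \left(\left(-2 - 1788 + 2 \cdot 36\right) + 8464\right) = - 59156 \left(\left(-2 - 1788 + 72\right) + 8464\right) = - 59156 \left(-1718 + 8464\right) = \left(-59156\right) 6746 = -399066376$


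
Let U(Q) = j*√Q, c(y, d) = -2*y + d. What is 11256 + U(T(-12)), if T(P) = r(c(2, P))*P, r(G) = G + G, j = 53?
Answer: 11256 + 424*√6 ≈ 12295.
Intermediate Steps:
c(y, d) = d - 2*y
r(G) = 2*G
T(P) = P*(-8 + 2*P) (T(P) = (2*(P - 2*2))*P = (2*(P - 4))*P = (2*(-4 + P))*P = (-8 + 2*P)*P = P*(-8 + 2*P))
U(Q) = 53*√Q
11256 + U(T(-12)) = 11256 + 53*√(2*(-12)*(-4 - 12)) = 11256 + 53*√(2*(-12)*(-16)) = 11256 + 53*√384 = 11256 + 53*(8*√6) = 11256 + 424*√6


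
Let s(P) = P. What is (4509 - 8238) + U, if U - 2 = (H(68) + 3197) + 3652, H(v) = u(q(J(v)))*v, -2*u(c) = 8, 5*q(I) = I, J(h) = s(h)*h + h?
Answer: 2850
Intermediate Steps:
J(h) = h + h² (J(h) = h*h + h = h² + h = h + h²)
q(I) = I/5
u(c) = -4 (u(c) = -½*8 = -4)
H(v) = -4*v
U = 6579 (U = 2 + ((-4*68 + 3197) + 3652) = 2 + ((-272 + 3197) + 3652) = 2 + (2925 + 3652) = 2 + 6577 = 6579)
(4509 - 8238) + U = (4509 - 8238) + 6579 = -3729 + 6579 = 2850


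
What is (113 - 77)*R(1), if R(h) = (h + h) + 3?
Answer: 180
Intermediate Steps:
R(h) = 3 + 2*h (R(h) = 2*h + 3 = 3 + 2*h)
(113 - 77)*R(1) = (113 - 77)*(3 + 2*1) = 36*(3 + 2) = 36*5 = 180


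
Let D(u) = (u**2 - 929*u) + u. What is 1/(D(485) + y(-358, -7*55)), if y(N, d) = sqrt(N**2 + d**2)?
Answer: -214855/46162394636 - sqrt(276389)/46162394636 ≈ -4.6657e-6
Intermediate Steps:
D(u) = u**2 - 928*u
1/(D(485) + y(-358, -7*55)) = 1/(485*(-928 + 485) + sqrt((-358)**2 + (-7*55)**2)) = 1/(485*(-443) + sqrt(128164 + (-385)**2)) = 1/(-214855 + sqrt(128164 + 148225)) = 1/(-214855 + sqrt(276389))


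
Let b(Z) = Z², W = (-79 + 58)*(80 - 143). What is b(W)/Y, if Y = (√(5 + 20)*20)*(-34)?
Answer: -1750329/3400 ≈ -514.80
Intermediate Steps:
Y = -3400 (Y = (√25*20)*(-34) = (5*20)*(-34) = 100*(-34) = -3400)
W = 1323 (W = -21*(-63) = 1323)
b(W)/Y = 1323²/(-3400) = 1750329*(-1/3400) = -1750329/3400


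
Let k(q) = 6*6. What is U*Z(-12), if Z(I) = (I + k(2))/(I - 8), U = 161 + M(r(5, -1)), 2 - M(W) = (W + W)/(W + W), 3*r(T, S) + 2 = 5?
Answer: -972/5 ≈ -194.40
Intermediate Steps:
r(T, S) = 1 (r(T, S) = -⅔ + (⅓)*5 = -⅔ + 5/3 = 1)
k(q) = 36
M(W) = 1 (M(W) = 2 - (W + W)/(W + W) = 2 - 2*W/(2*W) = 2 - 2*W*1/(2*W) = 2 - 1*1 = 2 - 1 = 1)
U = 162 (U = 161 + 1 = 162)
Z(I) = (36 + I)/(-8 + I) (Z(I) = (I + 36)/(I - 8) = (36 + I)/(-8 + I))
U*Z(-12) = 162*((36 - 12)/(-8 - 12)) = 162*(24/(-20)) = 162*(-1/20*24) = 162*(-6/5) = -972/5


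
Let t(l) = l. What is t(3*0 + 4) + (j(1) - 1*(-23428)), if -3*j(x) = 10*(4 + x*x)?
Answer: 70246/3 ≈ 23415.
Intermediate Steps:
j(x) = -40/3 - 10*x²/3 (j(x) = -10*(4 + x*x)/3 = -10*(4 + x²)/3 = -(40 + 10*x²)/3 = -40/3 - 10*x²/3)
t(3*0 + 4) + (j(1) - 1*(-23428)) = (3*0 + 4) + ((-40/3 - 10/3*1²) - 1*(-23428)) = (0 + 4) + ((-40/3 - 10/3*1) + 23428) = 4 + ((-40/3 - 10/3) + 23428) = 4 + (-50/3 + 23428) = 4 + 70234/3 = 70246/3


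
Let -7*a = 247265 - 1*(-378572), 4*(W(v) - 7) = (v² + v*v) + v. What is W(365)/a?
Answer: -1867901/2503348 ≈ -0.74616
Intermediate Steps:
W(v) = 7 + v²/2 + v/4 (W(v) = 7 + ((v² + v*v) + v)/4 = 7 + ((v² + v²) + v)/4 = 7 + (2*v² + v)/4 = 7 + (v + 2*v²)/4 = 7 + (v²/2 + v/4) = 7 + v²/2 + v/4)
a = -625837/7 (a = -(247265 - 1*(-378572))/7 = -(247265 + 378572)/7 = -⅐*625837 = -625837/7 ≈ -89405.)
W(365)/a = (7 + (½)*365² + (¼)*365)/(-625837/7) = (7 + (½)*133225 + 365/4)*(-7/625837) = (7 + 133225/2 + 365/4)*(-7/625837) = (266843/4)*(-7/625837) = -1867901/2503348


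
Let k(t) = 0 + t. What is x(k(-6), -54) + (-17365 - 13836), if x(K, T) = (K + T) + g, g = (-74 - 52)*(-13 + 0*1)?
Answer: -29623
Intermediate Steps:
g = 1638 (g = -126*(-13 + 0) = -126*(-13) = 1638)
k(t) = t
x(K, T) = 1638 + K + T (x(K, T) = (K + T) + 1638 = 1638 + K + T)
x(k(-6), -54) + (-17365 - 13836) = (1638 - 6 - 54) + (-17365 - 13836) = 1578 - 31201 = -29623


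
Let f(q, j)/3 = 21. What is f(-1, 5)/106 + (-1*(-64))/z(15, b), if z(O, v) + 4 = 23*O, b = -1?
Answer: 28267/36146 ≈ 0.78202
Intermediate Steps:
z(O, v) = -4 + 23*O
f(q, j) = 63 (f(q, j) = 3*21 = 63)
f(-1, 5)/106 + (-1*(-64))/z(15, b) = 63/106 + (-1*(-64))/(-4 + 23*15) = 63*(1/106) + 64/(-4 + 345) = 63/106 + 64/341 = 28267/36146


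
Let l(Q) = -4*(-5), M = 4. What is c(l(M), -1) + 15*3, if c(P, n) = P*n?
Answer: 25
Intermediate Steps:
l(Q) = 20
c(l(M), -1) + 15*3 = 20*(-1) + 15*3 = -20 + 45 = 25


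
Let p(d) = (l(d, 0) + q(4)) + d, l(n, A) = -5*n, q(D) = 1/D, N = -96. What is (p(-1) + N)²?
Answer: 134689/16 ≈ 8418.1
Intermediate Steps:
q(D) = 1/D
p(d) = ¼ - 4*d (p(d) = (-5*d + 1/4) + d = (-5*d + ¼) + d = (¼ - 5*d) + d = ¼ - 4*d)
(p(-1) + N)² = ((¼ - 4*(-1)) - 96)² = ((¼ + 4) - 96)² = (17/4 - 96)² = (-367/4)² = 134689/16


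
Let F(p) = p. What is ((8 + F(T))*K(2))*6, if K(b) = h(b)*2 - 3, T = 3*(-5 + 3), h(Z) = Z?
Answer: 12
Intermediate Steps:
T = -6 (T = 3*(-2) = -6)
K(b) = -3 + 2*b (K(b) = b*2 - 3 = 2*b - 3 = -3 + 2*b)
((8 + F(T))*K(2))*6 = ((8 - 6)*(-3 + 2*2))*6 = (2*(-3 + 4))*6 = (2*1)*6 = 2*6 = 12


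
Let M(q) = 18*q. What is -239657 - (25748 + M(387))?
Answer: -272371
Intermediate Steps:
-239657 - (25748 + M(387)) = -239657 - (25748 + 18*387) = -239657 - (25748 + 6966) = -239657 - 1*32714 = -239657 - 32714 = -272371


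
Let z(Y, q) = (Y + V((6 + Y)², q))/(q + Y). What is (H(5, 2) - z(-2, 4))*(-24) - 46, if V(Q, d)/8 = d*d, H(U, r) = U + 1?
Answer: 1322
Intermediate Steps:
H(U, r) = 1 + U
V(Q, d) = 8*d² (V(Q, d) = 8*(d*d) = 8*d²)
z(Y, q) = (Y + 8*q²)/(Y + q) (z(Y, q) = (Y + 8*q²)/(q + Y) = (Y + 8*q²)/(Y + q))
(H(5, 2) - z(-2, 4))*(-24) - 46 = ((1 + 5) - (-2 + 8*4²)/(-2 + 4))*(-24) - 46 = (6 - (-2 + 8*16)/2)*(-24) - 46 = (6 - (-2 + 128)/2)*(-24) - 46 = (6 - 126/2)*(-24) - 46 = (6 - 1*63)*(-24) - 46 = (6 - 63)*(-24) - 46 = -57*(-24) - 46 = 1368 - 46 = 1322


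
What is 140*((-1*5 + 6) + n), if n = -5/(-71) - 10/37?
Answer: 294280/2627 ≈ 112.02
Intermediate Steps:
n = -525/2627 (n = -5*(-1/71) - 10*1/37 = 5/71 - 10/37 = -525/2627 ≈ -0.19985)
140*((-1*5 + 6) + n) = 140*((-1*5 + 6) - 525/2627) = 140*((-5 + 6) - 525/2627) = 140*(1 - 525/2627) = 140*(2102/2627) = 294280/2627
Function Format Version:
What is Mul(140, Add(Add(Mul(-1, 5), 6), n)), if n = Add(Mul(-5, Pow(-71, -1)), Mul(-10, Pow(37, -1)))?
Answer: Rational(294280, 2627) ≈ 112.02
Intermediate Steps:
n = Rational(-525, 2627) (n = Add(Mul(-5, Rational(-1, 71)), Mul(-10, Rational(1, 37))) = Add(Rational(5, 71), Rational(-10, 37)) = Rational(-525, 2627) ≈ -0.19985)
Mul(140, Add(Add(Mul(-1, 5), 6), n)) = Mul(140, Add(Add(Mul(-1, 5), 6), Rational(-525, 2627))) = Mul(140, Add(Add(-5, 6), Rational(-525, 2627))) = Mul(140, Add(1, Rational(-525, 2627))) = Mul(140, Rational(2102, 2627)) = Rational(294280, 2627)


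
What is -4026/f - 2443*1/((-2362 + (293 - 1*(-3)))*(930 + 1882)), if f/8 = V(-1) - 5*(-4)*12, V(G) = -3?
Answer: -974366061/458957768 ≈ -2.1230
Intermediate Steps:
f = 1896 (f = 8*(-3 - 5*(-4)*12) = 8*(-3 + 20*12) = 8*(-3 + 240) = 8*237 = 1896)
-4026/f - 2443*1/((-2362 + (293 - 1*(-3)))*(930 + 1882)) = -4026/1896 - 2443*1/((-2362 + (293 - 1*(-3)))*(930 + 1882)) = -4026*1/1896 - 2443*1/(2812*(-2362 + (293 + 3))) = -671/316 - 2443*1/(2812*(-2362 + 296)) = -671/316 - 2443/(2812*(-2066)) = -671/316 - 2443/(-5809592) = -671/316 - 2443*(-1/5809592) = -671/316 + 2443/5809592 = -974366061/458957768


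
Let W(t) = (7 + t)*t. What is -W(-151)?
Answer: -21744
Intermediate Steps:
W(t) = t*(7 + t)
-W(-151) = -(-151)*(7 - 151) = -(-151)*(-144) = -1*21744 = -21744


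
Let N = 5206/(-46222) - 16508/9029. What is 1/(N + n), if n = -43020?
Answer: -208669219/8977354820255 ≈ -2.3244e-5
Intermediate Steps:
N = -405018875/208669219 (N = 5206*(-1/46222) - 16508*1/9029 = -2603/23111 - 16508/9029 = -405018875/208669219 ≈ -1.9410)
1/(N + n) = 1/(-405018875/208669219 - 43020) = 1/(-8977354820255/208669219) = -208669219/8977354820255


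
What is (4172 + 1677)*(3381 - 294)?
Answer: 18055863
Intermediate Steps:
(4172 + 1677)*(3381 - 294) = 5849*3087 = 18055863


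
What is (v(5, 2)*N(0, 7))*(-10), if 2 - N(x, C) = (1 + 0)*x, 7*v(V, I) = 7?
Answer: -20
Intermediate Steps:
v(V, I) = 1 (v(V, I) = (⅐)*7 = 1)
N(x, C) = 2 - x (N(x, C) = 2 - (1 + 0)*x = 2 - x)
(v(5, 2)*N(0, 7))*(-10) = (1*(2 - 1*0))*(-10) = (1*(2 + 0))*(-10) = (1*2)*(-10) = 2*(-10) = -20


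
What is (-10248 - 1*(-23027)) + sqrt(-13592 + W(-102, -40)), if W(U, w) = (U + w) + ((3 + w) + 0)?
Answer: 12779 + I*sqrt(13771) ≈ 12779.0 + 117.35*I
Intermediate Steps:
W(U, w) = 3 + U + 2*w (W(U, w) = (U + w) + (3 + w) = 3 + U + 2*w)
(-10248 - 1*(-23027)) + sqrt(-13592 + W(-102, -40)) = (-10248 - 1*(-23027)) + sqrt(-13592 + (3 - 102 + 2*(-40))) = (-10248 + 23027) + sqrt(-13592 + (3 - 102 - 80)) = 12779 + sqrt(-13592 - 179) = 12779 + sqrt(-13771) = 12779 + I*sqrt(13771)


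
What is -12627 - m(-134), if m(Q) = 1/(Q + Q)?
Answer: -3384035/268 ≈ -12627.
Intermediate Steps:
m(Q) = 1/(2*Q)
-12627 - m(-134) = -12627 - 1/(2*(-134)) = -12627 - (-1)/(2*134) = -12627 - 1*(-1/268) = -12627 + 1/268 = -3384035/268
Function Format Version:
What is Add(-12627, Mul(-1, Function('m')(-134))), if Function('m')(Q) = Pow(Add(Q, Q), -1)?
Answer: Rational(-3384035, 268) ≈ -12627.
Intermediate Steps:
Function('m')(Q) = Mul(Rational(1, 2), Pow(Q, -1)) (Function('m')(Q) = Pow(Mul(2, Q), -1) = Mul(Rational(1, 2), Pow(Q, -1)))
Add(-12627, Mul(-1, Function('m')(-134))) = Add(-12627, Mul(-1, Mul(Rational(1, 2), Pow(-134, -1)))) = Add(-12627, Mul(-1, Mul(Rational(1, 2), Rational(-1, 134)))) = Add(-12627, Mul(-1, Rational(-1, 268))) = Add(-12627, Rational(1, 268)) = Rational(-3384035, 268)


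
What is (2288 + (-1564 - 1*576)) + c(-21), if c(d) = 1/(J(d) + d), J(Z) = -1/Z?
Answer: 65099/440 ≈ 147.95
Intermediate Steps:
c(d) = 1/(d - 1/d) (c(d) = 1/(-1/d + d) = 1/(d - 1/d))
(2288 + (-1564 - 1*576)) + c(-21) = (2288 + (-1564 - 1*576)) - 21/(-1 + (-21)²) = (2288 + (-1564 - 576)) - 21/(-1 + 441) = (2288 - 2140) - 21/440 = 148 - 21*1/440 = 148 - 21/440 = 65099/440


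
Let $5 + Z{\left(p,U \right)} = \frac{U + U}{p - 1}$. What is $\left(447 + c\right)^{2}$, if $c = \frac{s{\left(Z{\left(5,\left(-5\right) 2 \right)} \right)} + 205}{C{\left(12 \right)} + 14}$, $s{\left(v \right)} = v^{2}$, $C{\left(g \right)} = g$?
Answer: $\frac{142253329}{676} \approx 2.1043 \cdot 10^{5}$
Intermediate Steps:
$Z{\left(p,U \right)} = -5 + \frac{2 U}{-1 + p}$ ($Z{\left(p,U \right)} = -5 + \frac{U + U}{p - 1} = -5 + \frac{2 U}{-1 + p}$)
$c = \frac{305}{26}$ ($c = \frac{\left(\frac{5 - 25 + 2 \left(\left(-5\right) 2\right)}{-1 + 5}\right)^{2} + 205}{12 + 14} = \frac{\left(\frac{5 - 25 + 2 \left(-10\right)}{4}\right)^{2} + 205}{26} = \left(\left(\frac{5 - 25 - 20}{4}\right)^{2} + 205\right) \frac{1}{26} = \left(\left(\frac{1}{4} \left(-40\right)\right)^{2} + 205\right) \frac{1}{26} = \left(\left(-10\right)^{2} + 205\right) \frac{1}{26} = \left(100 + 205\right) \frac{1}{26} = 305 \cdot \frac{1}{26} = \frac{305}{26} \approx 11.731$)
$\left(447 + c\right)^{2} = \left(447 + \frac{305}{26}\right)^{2} = \left(\frac{11927}{26}\right)^{2} = \frac{142253329}{676}$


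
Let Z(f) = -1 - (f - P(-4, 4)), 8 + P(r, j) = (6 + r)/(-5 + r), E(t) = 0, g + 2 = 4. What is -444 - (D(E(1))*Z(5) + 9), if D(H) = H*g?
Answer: -453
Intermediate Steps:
g = 2 (g = -2 + 4 = 2)
P(r, j) = -8 + (6 + r)/(-5 + r)
D(H) = 2*H (D(H) = H*2 = 2*H)
Z(f) = -83/9 - f (Z(f) = -1 - (f - (46 - 7*(-4))/(-5 - 4)) = -1 - (f - (46 + 28)/(-9)) = -1 - (f - (-1)*74/9) = -1 - (f - 1*(-74/9)) = -1 - (f + 74/9) = -1 - (74/9 + f) = -1 + (-74/9 - f) = -83/9 - f)
-444 - (D(E(1))*Z(5) + 9) = -444 - ((2*0)*(-83/9 - 1*5) + 9) = -444 - (0*(-83/9 - 5) + 9) = -444 - (0*(-128/9) + 9) = -444 - (0 + 9) = -444 - 1*9 = -444 - 9 = -453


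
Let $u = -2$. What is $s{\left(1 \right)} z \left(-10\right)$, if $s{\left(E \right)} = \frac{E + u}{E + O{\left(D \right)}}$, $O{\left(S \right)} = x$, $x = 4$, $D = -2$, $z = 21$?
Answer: $42$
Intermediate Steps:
$O{\left(S \right)} = 4$
$s{\left(E \right)} = \frac{-2 + E}{4 + E}$ ($s{\left(E \right)} = \frac{E - 2}{E + 4} = \frac{-2 + E}{4 + E}$)
$s{\left(1 \right)} z \left(-10\right) = \frac{-2 + 1}{4 + 1} \cdot 21 \left(-10\right) = \frac{1}{5} \left(-1\right) 21 \left(-10\right) = \left(- \frac{1}{5}\right) 21 \left(-10\right) = \left(- \frac{21}{5}\right) \left(-10\right) = 42$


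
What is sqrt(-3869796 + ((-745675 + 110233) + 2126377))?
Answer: I*sqrt(2378861) ≈ 1542.4*I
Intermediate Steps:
sqrt(-3869796 + ((-745675 + 110233) + 2126377)) = sqrt(-3869796 + (-635442 + 2126377)) = sqrt(-3869796 + 1490935) = sqrt(-2378861) = I*sqrt(2378861)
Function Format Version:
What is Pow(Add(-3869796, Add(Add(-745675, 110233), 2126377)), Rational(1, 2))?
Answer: Mul(I, Pow(2378861, Rational(1, 2))) ≈ Mul(1542.4, I)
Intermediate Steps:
Pow(Add(-3869796, Add(Add(-745675, 110233), 2126377)), Rational(1, 2)) = Pow(Add(-3869796, Add(-635442, 2126377)), Rational(1, 2)) = Pow(Add(-3869796, 1490935), Rational(1, 2)) = Pow(-2378861, Rational(1, 2)) = Mul(I, Pow(2378861, Rational(1, 2)))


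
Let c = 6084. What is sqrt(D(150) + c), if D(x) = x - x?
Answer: 78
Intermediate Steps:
D(x) = 0
sqrt(D(150) + c) = sqrt(0 + 6084) = sqrt(6084) = 78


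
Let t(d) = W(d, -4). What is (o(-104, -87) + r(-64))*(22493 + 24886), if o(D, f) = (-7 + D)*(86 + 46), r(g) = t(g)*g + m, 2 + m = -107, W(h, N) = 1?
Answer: -702393675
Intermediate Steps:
t(d) = 1
m = -109 (m = -2 - 107 = -109)
r(g) = -109 + g (r(g) = 1*g - 109 = g - 109 = -109 + g)
o(D, f) = -924 + 132*D (o(D, f) = (-7 + D)*132 = -924 + 132*D)
(o(-104, -87) + r(-64))*(22493 + 24886) = ((-924 + 132*(-104)) + (-109 - 64))*(22493 + 24886) = ((-924 - 13728) - 173)*47379 = (-14652 - 173)*47379 = -14825*47379 = -702393675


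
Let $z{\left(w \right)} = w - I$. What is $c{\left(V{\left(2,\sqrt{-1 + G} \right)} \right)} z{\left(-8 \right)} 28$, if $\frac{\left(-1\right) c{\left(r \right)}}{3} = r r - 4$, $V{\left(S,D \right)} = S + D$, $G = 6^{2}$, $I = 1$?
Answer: $26460 + 3024 \sqrt{35} \approx 44350.0$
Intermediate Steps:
$G = 36$
$z{\left(w \right)} = -1 + w$ ($z{\left(w \right)} = w - 1 = -1 + w$)
$V{\left(S,D \right)} = D + S$
$c{\left(r \right)} = 12 - 3 r^{2}$ ($c{\left(r \right)} = - 3 \left(r r - 4\right) = - 3 \left(r^{2} - 4\right) = - 3 \left(-4 + r^{2}\right) = 12 - 3 r^{2}$)
$c{\left(V{\left(2,\sqrt{-1 + G} \right)} \right)} z{\left(-8 \right)} 28 = \left(12 - 3 \left(\sqrt{-1 + 36} + 2\right)^{2}\right) \left(-1 - 8\right) 28 = \left(12 - 3 \left(\sqrt{35} + 2\right)^{2}\right) \left(-9\right) 28 = \left(12 - 3 \left(2 + \sqrt{35}\right)^{2}\right) \left(-9\right) 28 = \left(-108 + 27 \left(2 + \sqrt{35}\right)^{2}\right) 28 = -3024 + 756 \left(2 + \sqrt{35}\right)^{2}$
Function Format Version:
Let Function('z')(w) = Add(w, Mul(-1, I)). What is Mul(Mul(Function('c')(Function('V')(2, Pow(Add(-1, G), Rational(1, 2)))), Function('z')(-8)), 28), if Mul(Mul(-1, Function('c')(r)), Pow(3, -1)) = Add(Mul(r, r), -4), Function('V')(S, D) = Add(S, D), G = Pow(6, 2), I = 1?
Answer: Add(26460, Mul(3024, Pow(35, Rational(1, 2)))) ≈ 44350.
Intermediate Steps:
G = 36
Function('z')(w) = Add(-1, w) (Function('z')(w) = Add(w, Mul(-1, 1)) = Add(w, -1) = Add(-1, w))
Function('V')(S, D) = Add(D, S)
Function('c')(r) = Add(12, Mul(-3, Pow(r, 2))) (Function('c')(r) = Mul(-3, Add(Mul(r, r), -4)) = Mul(-3, Add(Pow(r, 2), -4)) = Mul(-3, Add(-4, Pow(r, 2))) = Add(12, Mul(-3, Pow(r, 2))))
Mul(Mul(Function('c')(Function('V')(2, Pow(Add(-1, G), Rational(1, 2)))), Function('z')(-8)), 28) = Mul(Mul(Add(12, Mul(-3, Pow(Add(Pow(Add(-1, 36), Rational(1, 2)), 2), 2))), Add(-1, -8)), 28) = Mul(Mul(Add(12, Mul(-3, Pow(Add(Pow(35, Rational(1, 2)), 2), 2))), -9), 28) = Mul(Mul(Add(12, Mul(-3, Pow(Add(2, Pow(35, Rational(1, 2))), 2))), -9), 28) = Mul(Add(-108, Mul(27, Pow(Add(2, Pow(35, Rational(1, 2))), 2))), 28) = Add(-3024, Mul(756, Pow(Add(2, Pow(35, Rational(1, 2))), 2)))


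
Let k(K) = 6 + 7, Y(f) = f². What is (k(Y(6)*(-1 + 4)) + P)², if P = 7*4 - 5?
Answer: 1296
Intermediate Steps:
k(K) = 13
P = 23 (P = 28 - 5 = 23)
(k(Y(6)*(-1 + 4)) + P)² = (13 + 23)² = 36² = 1296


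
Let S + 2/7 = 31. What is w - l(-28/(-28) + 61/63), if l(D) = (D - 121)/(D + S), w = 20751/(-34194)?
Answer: 71231499/23468482 ≈ 3.0352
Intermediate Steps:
S = 215/7 (S = -2/7 + 31 = 215/7 ≈ 30.714)
w = -6917/11398 (w = 20751*(-1/34194) = -6917/11398 ≈ -0.60686)
l(D) = (-121 + D)/(215/7 + D) (l(D) = (D - 121)/(D + 215/7) = (-121 + D)/(215/7 + D))
w - l(-28/(-28) + 61/63) = -6917/11398 - 7*(-121 + (-28/(-28) + 61/63))/(215 + 7*(-28/(-28) + 61/63)) = -6917/11398 - 7*(-121 + (-28*(-1/28) + 61*(1/63)))/(215 + 7*(-28*(-1/28) + 61*(1/63))) = -6917/11398 - 7*(-121 + (1 + 61/63))/(215 + 7*(1 + 61/63)) = -6917/11398 - 7*(-121 + 124/63)/(215 + 7*(124/63)) = -6917/11398 - 7*(-7499)/((215 + 124/9)*63) = -6917/11398 - 7*(-7499)/(2059/9*63) = -6917/11398 - 7*9*(-7499)/(2059*63) = -6917/11398 - 1*(-7499/2059) = -6917/11398 + 7499/2059 = 71231499/23468482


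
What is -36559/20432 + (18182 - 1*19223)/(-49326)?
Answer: -297006587/167971472 ≈ -1.7682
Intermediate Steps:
-36559/20432 + (18182 - 1*19223)/(-49326) = -36559*1/20432 + (18182 - 19223)*(-1/49326) = -36559/20432 - 1041*(-1/49326) = -36559/20432 + 347/16442 = -297006587/167971472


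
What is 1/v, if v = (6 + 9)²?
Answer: 1/225 ≈ 0.0044444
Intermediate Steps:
v = 225 (v = 15² = 225)
1/v = 1/225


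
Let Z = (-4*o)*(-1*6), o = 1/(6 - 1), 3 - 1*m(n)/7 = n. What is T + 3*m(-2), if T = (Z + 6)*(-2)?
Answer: 417/5 ≈ 83.400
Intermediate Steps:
m(n) = 21 - 7*n
o = ⅕ (o = 1/5 = ⅕ ≈ 0.20000)
Z = 24/5 (Z = (-4*⅕)*(-1*6) = -⅘*(-6) = 24/5 ≈ 4.8000)
T = -108/5 (T = (24/5 + 6)*(-2) = (54/5)*(-2) = -108/5 ≈ -21.600)
T + 3*m(-2) = -108/5 + 3*(21 - 7*(-2)) = -108/5 + 3*(21 + 14) = -108/5 + 3*35 = -108/5 + 105 = 417/5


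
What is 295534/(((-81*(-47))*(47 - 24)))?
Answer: 295534/87561 ≈ 3.3752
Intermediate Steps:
295534/(((-81*(-47))*(47 - 24))) = 295534/((3807*23)) = 295534/87561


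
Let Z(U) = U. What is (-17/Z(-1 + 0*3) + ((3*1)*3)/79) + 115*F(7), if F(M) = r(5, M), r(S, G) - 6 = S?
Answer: 101287/79 ≈ 1282.1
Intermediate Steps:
r(S, G) = 6 + S
F(M) = 11 (F(M) = 6 + 5 = 11)
(-17/Z(-1 + 0*3) + ((3*1)*3)/79) + 115*F(7) = (-17/(-1 + 0*3) + ((3*1)*3)/79) + 115*11 = (-17/(-1 + 0) + (3*3)*(1/79)) + 1265 = (-17/(-1) + 9*(1/79)) + 1265 = (-17*(-1) + 9/79) + 1265 = (17 + 9/79) + 1265 = 1352/79 + 1265 = 101287/79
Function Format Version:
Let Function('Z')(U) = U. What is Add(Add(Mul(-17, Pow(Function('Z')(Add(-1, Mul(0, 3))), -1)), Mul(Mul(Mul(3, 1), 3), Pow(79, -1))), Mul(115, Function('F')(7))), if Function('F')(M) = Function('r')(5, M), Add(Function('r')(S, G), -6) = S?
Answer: Rational(101287, 79) ≈ 1282.1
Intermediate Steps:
Function('r')(S, G) = Add(6, S)
Function('F')(M) = 11 (Function('F')(M) = Add(6, 5) = 11)
Add(Add(Mul(-17, Pow(Function('Z')(Add(-1, Mul(0, 3))), -1)), Mul(Mul(Mul(3, 1), 3), Pow(79, -1))), Mul(115, Function('F')(7))) = Add(Add(Mul(-17, Pow(Add(-1, Mul(0, 3)), -1)), Mul(Mul(Mul(3, 1), 3), Pow(79, -1))), Mul(115, 11)) = Add(Add(Mul(-17, Pow(Add(-1, 0), -1)), Mul(Mul(3, 3), Rational(1, 79))), 1265) = Add(Add(Mul(-17, Pow(-1, -1)), Mul(9, Rational(1, 79))), 1265) = Add(Add(Mul(-17, -1), Rational(9, 79)), 1265) = Add(Add(17, Rational(9, 79)), 1265) = Add(Rational(1352, 79), 1265) = Rational(101287, 79)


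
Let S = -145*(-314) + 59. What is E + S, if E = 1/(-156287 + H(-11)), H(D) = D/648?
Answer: 4616979792695/101273987 ≈ 45589.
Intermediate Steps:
H(D) = D/648 (H(D) = D*(1/648) = D/648)
S = 45589 (S = 45530 + 59 = 45589)
E = -648/101273987 (E = 1/(-156287 + (1/648)*(-11)) = 1/(-156287 - 11/648) = 1/(-101273987/648) = -648/101273987 ≈ -6.3985e-6)
E + S = -648/101273987 + 45589 = 4616979792695/101273987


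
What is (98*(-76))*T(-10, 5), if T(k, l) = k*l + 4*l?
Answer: 223440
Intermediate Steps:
T(k, l) = 4*l + k*l
(98*(-76))*T(-10, 5) = (98*(-76))*(5*(4 - 10)) = -37240*(-6) = -7448*(-30) = 223440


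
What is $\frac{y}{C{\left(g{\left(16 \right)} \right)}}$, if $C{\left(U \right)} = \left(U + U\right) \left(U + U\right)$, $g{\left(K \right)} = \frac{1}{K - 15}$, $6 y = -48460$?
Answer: $- \frac{12115}{6} \approx -2019.2$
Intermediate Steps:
$y = - \frac{24230}{3}$ ($y = \frac{1}{6} \left(-48460\right) = - \frac{24230}{3} \approx -8076.7$)
$g{\left(K \right)} = \frac{1}{-15 + K}$
$C{\left(U \right)} = 4 U^{2}$ ($C{\left(U \right)} = 2 U 2 U = 4 U^{2}$)
$\frac{y}{C{\left(g{\left(16 \right)} \right)}} = - \frac{24230}{3 \cdot 4 \left(\frac{1}{-15 + 16}\right)^{2}} = - \frac{24230}{3 \cdot 4 \left(1^{-1}\right)^{2}} = - \frac{24230}{3 \cdot 4 \cdot 1^{2}} = - \frac{24230}{3 \cdot 4 \cdot 1} = - \frac{24230}{3 \cdot 4} = \left(- \frac{24230}{3}\right) \frac{1}{4} = - \frac{12115}{6}$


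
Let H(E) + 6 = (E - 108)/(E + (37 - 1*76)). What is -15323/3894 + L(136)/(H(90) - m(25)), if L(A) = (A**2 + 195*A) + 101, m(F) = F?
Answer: -272256575/188682 ≈ -1442.9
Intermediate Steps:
L(A) = 101 + A**2 + 195*A
H(E) = -6 + (-108 + E)/(-39 + E) (H(E) = -6 + (E - 108)/(E + (37 - 1*76)) = -6 + (-108 + E)/(E + (37 - 76)) = -6 + (-108 + E)/(E - 39) = -6 + (-108 + E)/(-39 + E))
-15323/3894 + L(136)/(H(90) - m(25)) = -15323/3894 + (101 + 136**2 + 195*136)/((126 - 5*90)/(-39 + 90) - 1*25) = -15323*1/3894 + (101 + 18496 + 26520)/((126 - 450)/51 - 25) = -1393/354 + 45117/((1/51)*(-324) - 25) = -1393/354 + 45117/(-108/17 - 25) = -1393/354 + 45117/(-533/17) = -1393/354 + 45117*(-17/533) = -1393/354 - 766989/533 = -272256575/188682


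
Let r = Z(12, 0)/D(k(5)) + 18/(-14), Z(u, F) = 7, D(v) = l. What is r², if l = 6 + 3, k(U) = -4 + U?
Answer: 1024/3969 ≈ 0.25800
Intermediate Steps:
l = 9
D(v) = 9
r = -32/63 (r = 7/9 + 18/(-14) = 7*(⅑) + 18*(-1/14) = 7/9 - 9/7 = -32/63 ≈ -0.50794)
r² = (-32/63)² = 1024/3969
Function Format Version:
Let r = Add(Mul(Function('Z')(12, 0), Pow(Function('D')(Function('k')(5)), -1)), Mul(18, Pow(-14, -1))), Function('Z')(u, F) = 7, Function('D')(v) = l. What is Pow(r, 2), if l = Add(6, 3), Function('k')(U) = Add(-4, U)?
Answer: Rational(1024, 3969) ≈ 0.25800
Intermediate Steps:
l = 9
Function('D')(v) = 9
r = Rational(-32, 63) (r = Add(Mul(7, Pow(9, -1)), Mul(18, Pow(-14, -1))) = Add(Mul(7, Rational(1, 9)), Mul(18, Rational(-1, 14))) = Add(Rational(7, 9), Rational(-9, 7)) = Rational(-32, 63) ≈ -0.50794)
Pow(r, 2) = Pow(Rational(-32, 63), 2) = Rational(1024, 3969)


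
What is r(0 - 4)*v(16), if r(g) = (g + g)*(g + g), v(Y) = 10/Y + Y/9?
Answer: 1384/9 ≈ 153.78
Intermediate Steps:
v(Y) = 10/Y + Y/9 (v(Y) = 10/Y + Y*(⅑) = 10/Y + Y/9)
r(g) = 4*g² (r(g) = (2*g)*(2*g) = 4*g²)
r(0 - 4)*v(16) = (4*(0 - 4)²)*(10/16 + (⅑)*16) = (4*(-4)²)*(10*(1/16) + 16/9) = (4*16)*(5/8 + 16/9) = 64*(173/72) = 1384/9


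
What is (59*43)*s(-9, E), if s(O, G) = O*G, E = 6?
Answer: -136998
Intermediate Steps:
s(O, G) = G*O
(59*43)*s(-9, E) = (59*43)*(6*(-9)) = 2537*(-54) = -136998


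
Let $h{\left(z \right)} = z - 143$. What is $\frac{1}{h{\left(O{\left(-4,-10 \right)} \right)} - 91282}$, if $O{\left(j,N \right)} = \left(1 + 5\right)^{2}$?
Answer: $- \frac{1}{91389} \approx -1.0942 \cdot 10^{-5}$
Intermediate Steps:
$O{\left(j,N \right)} = 36$ ($O{\left(j,N \right)} = 6^{2} = 36$)
$h{\left(z \right)} = -143 + z$ ($h{\left(z \right)} = z - 143 = -143 + z$)
$\frac{1}{h{\left(O{\left(-4,-10 \right)} \right)} - 91282} = \frac{1}{\left(-143 + 36\right) - 91282} = \frac{1}{-107 - 91282} = \frac{1}{-91389} = - \frac{1}{91389}$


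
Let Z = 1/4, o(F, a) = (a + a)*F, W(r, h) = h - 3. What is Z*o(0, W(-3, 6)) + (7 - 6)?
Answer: 1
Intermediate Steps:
W(r, h) = -3 + h
o(F, a) = 2*F*a (o(F, a) = (2*a)*F = 2*F*a)
Z = 1/4 ≈ 0.25000
Z*o(0, W(-3, 6)) + (7 - 6) = (2*0*(-3 + 6))/4 + (7 - 6) = (2*0*3)/4 + 1 = (1/4)*0 + 1 = 0 + 1 = 1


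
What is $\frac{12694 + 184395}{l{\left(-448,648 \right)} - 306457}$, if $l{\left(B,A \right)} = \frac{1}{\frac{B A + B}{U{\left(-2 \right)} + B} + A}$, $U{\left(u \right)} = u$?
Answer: $- \frac{57387586664}{89232923207} \approx -0.64312$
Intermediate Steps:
$l{\left(B,A \right)} = \frac{1}{A + \frac{B + A B}{-2 + B}}$ ($l{\left(B,A \right)} = \frac{1}{\frac{B A + B}{-2 + B} + A} = \frac{1}{\frac{A B + B}{-2 + B} + A} = \frac{1}{\frac{B + A B}{-2 + B} + A} = \frac{1}{A + \frac{B + A B}{-2 + B}}$)
$\frac{12694 + 184395}{l{\left(-448,648 \right)} - 306457} = \frac{12694 + 184395}{\frac{-2 - 448}{-448 - 1296 + 2 \cdot 648 \left(-448\right)} - 306457} = \frac{197089}{\frac{1}{-448 - 1296 - 580608} \left(-450\right) - 306457} = \frac{197089}{\frac{1}{-582352} \left(-450\right) - 306457} = \frac{197089}{\left(- \frac{1}{582352}\right) \left(-450\right) - 306457} = \frac{197089}{\frac{225}{291176} - 306457} = \frac{197089}{- \frac{89232923207}{291176}} = 197089 \left(- \frac{291176}{89232923207}\right) = - \frac{57387586664}{89232923207}$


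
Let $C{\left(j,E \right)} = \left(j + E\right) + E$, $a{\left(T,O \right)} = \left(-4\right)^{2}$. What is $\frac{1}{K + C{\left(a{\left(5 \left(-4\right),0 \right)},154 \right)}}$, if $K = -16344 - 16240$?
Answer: $- \frac{1}{32260} \approx -3.0998 \cdot 10^{-5}$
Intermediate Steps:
$a{\left(T,O \right)} = 16$
$K = -32584$ ($K = -16344 - 16240 = -32584$)
$C{\left(j,E \right)} = j + 2 E$ ($C{\left(j,E \right)} = \left(E + j\right) + E = j + 2 E$)
$\frac{1}{K + C{\left(a{\left(5 \left(-4\right),0 \right)},154 \right)}} = \frac{1}{-32584 + \left(16 + 2 \cdot 154\right)} = \frac{1}{-32584 + \left(16 + 308\right)} = \frac{1}{-32584 + 324} = \frac{1}{-32260} = - \frac{1}{32260}$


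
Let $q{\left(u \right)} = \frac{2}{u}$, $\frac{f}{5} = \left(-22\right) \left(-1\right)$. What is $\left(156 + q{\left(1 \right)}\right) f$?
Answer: $17380$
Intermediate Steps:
$f = 110$ ($f = 5 \left(\left(-22\right) \left(-1\right)\right) = 5 \cdot 22 = 110$)
$\left(156 + q{\left(1 \right)}\right) f = \left(156 + \frac{2}{1}\right) 110 = \left(156 + 2 \cdot 1\right) 110 = \left(156 + 2\right) 110 = 158 \cdot 110 = 17380$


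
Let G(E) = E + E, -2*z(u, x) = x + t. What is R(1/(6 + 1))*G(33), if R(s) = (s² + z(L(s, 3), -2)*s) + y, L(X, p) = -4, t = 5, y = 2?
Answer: 5841/49 ≈ 119.20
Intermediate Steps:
z(u, x) = -5/2 - x/2 (z(u, x) = -(x + 5)/2 = -(5 + x)/2 = -5/2 - x/2)
R(s) = 2 + s² - 3*s/2 (R(s) = (s² + (-5/2 - ½*(-2))*s) + 2 = (s² + (-5/2 + 1)*s) + 2 = (s² - 3*s/2) + 2 = 2 + s² - 3*s/2)
G(E) = 2*E
R(1/(6 + 1))*G(33) = (2 + (1/(6 + 1))² - 3/(2*(6 + 1)))*(2*33) = (2 + (1/7)² - 3/2/7)*66 = (2 + (⅐)² - 3/2*⅐)*66 = (2 + 1/49 - 3/14)*66 = (177/98)*66 = 5841/49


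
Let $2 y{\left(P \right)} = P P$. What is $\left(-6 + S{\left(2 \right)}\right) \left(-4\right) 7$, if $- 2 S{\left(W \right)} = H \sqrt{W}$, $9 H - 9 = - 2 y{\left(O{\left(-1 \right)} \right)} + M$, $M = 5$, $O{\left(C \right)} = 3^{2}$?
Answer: $168 - \frac{938 \sqrt{2}}{9} \approx 20.608$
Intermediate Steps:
$O{\left(C \right)} = 9$
$y{\left(P \right)} = \frac{P^{2}}{2}$ ($y{\left(P \right)} = \frac{P P}{2} = \frac{P^{2}}{2}$)
$H = - \frac{67}{9}$ ($H = 1 + \frac{- 2 \frac{9^{2}}{2} + 5}{9} = 1 + \frac{- 2 \cdot \frac{1}{2} \cdot 81 + 5}{9} = 1 + \frac{\left(-2\right) \frac{81}{2} + 5}{9} = 1 + \frac{-81 + 5}{9} = 1 + \frac{1}{9} \left(-76\right) = 1 - \frac{76}{9} = - \frac{67}{9} \approx -7.4444$)
$S{\left(W \right)} = \frac{67 \sqrt{W}}{18}$ ($S{\left(W \right)} = - \frac{\left(- \frac{67}{9}\right) \sqrt{W}}{2} = \frac{67 \sqrt{W}}{18}$)
$\left(-6 + S{\left(2 \right)}\right) \left(-4\right) 7 = \left(-6 + \frac{67 \sqrt{2}}{18}\right) \left(-4\right) 7 = \left(24 - \frac{134 \sqrt{2}}{9}\right) 7 = 168 - \frac{938 \sqrt{2}}{9}$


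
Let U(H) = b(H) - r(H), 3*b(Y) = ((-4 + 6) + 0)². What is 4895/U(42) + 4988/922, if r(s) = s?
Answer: -6465517/56242 ≈ -114.96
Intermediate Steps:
b(Y) = 4/3 (b(Y) = ((-4 + 6) + 0)²/3 = (2 + 0)²/3 = (⅓)*2² = (⅓)*4 = 4/3)
U(H) = 4/3 - H
4895/U(42) + 4988/922 = 4895/(4/3 - 1*42) + 4988/922 = 4895/(4/3 - 42) + 4988*(1/922) = 4895/(-122/3) + 2494/461 = 4895*(-3/122) + 2494/461 = -14685/122 + 2494/461 = -6465517/56242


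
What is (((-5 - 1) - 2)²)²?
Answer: 4096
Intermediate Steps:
(((-5 - 1) - 2)²)² = ((-6 - 2)²)² = ((-8)²)² = 64² = 4096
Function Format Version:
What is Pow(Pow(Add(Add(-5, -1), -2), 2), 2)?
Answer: 4096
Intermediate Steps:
Pow(Pow(Add(Add(-5, -1), -2), 2), 2) = Pow(Pow(Add(-6, -2), 2), 2) = Pow(Pow(-8, 2), 2) = Pow(64, 2) = 4096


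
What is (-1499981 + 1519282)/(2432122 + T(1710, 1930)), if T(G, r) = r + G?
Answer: 19301/2435762 ≈ 0.0079240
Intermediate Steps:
T(G, r) = G + r
(-1499981 + 1519282)/(2432122 + T(1710, 1930)) = (-1499981 + 1519282)/(2432122 + (1710 + 1930)) = 19301/(2432122 + 3640) = 19301/2435762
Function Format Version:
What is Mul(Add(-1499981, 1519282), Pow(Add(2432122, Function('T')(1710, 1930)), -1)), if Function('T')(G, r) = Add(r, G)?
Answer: Rational(19301, 2435762) ≈ 0.0079240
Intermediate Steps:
Function('T')(G, r) = Add(G, r)
Mul(Add(-1499981, 1519282), Pow(Add(2432122, Function('T')(1710, 1930)), -1)) = Mul(Add(-1499981, 1519282), Pow(Add(2432122, Add(1710, 1930)), -1)) = Mul(19301, Pow(Add(2432122, 3640), -1)) = Mul(19301, Pow(2435762, -1)) = Mul(19301, Rational(1, 2435762)) = Rational(19301, 2435762)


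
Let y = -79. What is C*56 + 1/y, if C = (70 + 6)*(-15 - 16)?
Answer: -10422945/79 ≈ -1.3194e+5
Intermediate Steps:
C = -2356 (C = 76*(-31) = -2356)
C*56 + 1/y = -2356*56 + 1/(-79) = -131936 - 1/79 = -10422945/79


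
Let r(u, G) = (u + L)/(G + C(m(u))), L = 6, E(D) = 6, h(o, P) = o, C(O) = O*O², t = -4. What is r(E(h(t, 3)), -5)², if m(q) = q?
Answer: 144/44521 ≈ 0.0032344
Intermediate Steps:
C(O) = O³
r(u, G) = (6 + u)/(G + u³) (r(u, G) = (u + 6)/(G + u³) = (6 + u)/(G + u³))
r(E(h(t, 3)), -5)² = ((6 + 6)/(-5 + 6³))² = (12/(-5 + 216))² = (12/211)² = 144/44521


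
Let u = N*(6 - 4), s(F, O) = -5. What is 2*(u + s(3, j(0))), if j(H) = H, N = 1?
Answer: -6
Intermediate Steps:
u = 2 (u = 1*(6 - 4) = 1*2 = 2)
2*(u + s(3, j(0))) = 2*(2 - 5) = 2*(-3) = -6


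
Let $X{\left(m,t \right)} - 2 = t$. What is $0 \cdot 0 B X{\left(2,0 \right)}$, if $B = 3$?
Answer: $0$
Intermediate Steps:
$X{\left(m,t \right)} = 2 + t$
$0 \cdot 0 B X{\left(2,0 \right)} = 0 \cdot 0 \cdot 3 \left(2 + 0\right) = 0 \cdot 3 \cdot 2 = 0 \cdot 2 = 0$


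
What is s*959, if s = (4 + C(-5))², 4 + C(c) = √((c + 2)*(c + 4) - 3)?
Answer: 0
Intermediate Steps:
C(c) = -4 + √(-3 + (2 + c)*(4 + c)) (C(c) = -4 + √((c + 2)*(c + 4) - 3) = -4 + √((2 + c)*(4 + c) - 3) = -4 + √(-3 + (2 + c)*(4 + c)))
s = 0 (s = (4 + (-4 + √(5 + (-5)² + 6*(-5))))² = (4 + (-4 + √(5 + 25 - 30)))² = (4 + (-4 + √0))² = (4 + (-4 + 0))² = (4 - 4)² = 0² = 0)
s*959 = 0*959 = 0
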